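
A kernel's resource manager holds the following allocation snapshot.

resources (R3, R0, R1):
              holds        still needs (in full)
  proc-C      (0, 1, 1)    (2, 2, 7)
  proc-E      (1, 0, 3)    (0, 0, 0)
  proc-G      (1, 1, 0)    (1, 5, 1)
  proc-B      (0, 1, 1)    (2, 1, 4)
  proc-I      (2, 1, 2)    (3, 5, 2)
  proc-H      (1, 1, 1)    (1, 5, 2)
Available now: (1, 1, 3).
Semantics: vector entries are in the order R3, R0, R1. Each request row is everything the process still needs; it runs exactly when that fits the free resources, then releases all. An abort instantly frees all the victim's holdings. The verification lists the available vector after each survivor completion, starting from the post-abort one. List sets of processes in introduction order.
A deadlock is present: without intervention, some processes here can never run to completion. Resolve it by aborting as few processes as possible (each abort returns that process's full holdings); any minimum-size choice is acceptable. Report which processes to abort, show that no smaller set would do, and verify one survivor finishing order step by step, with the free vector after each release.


The answer: abort proc-G and proc-H.
Key observation: the returned (2, 2, 1) from proc-G and proc-H is what brings proc-I — unrunnable before, under any order — into play at step 4.
No one abort is enough; case by case: proc-C alone leaves proc-G blocked (short on R0); proc-E alone leaves proc-G blocked (short on R0); proc-G alone leaves proc-I blocked (short on R0); proc-B alone leaves proc-G blocked (short on R0); proc-I alone leaves proc-G blocked (short on R0); proc-H alone leaves proc-G blocked (short on R0).
The survivors complete as proc-B, proc-E, proc-C, proc-I. Check, step by step (starting from the post-abort pool):
  pool = (3, 3, 4)
  proc-B needs (2, 1, 4) <= (3, 3, 4) -> finishes; pool += (0, 1, 1) = (3, 4, 5)
  proc-E needs (0, 0, 0) <= (3, 4, 5) -> finishes; pool += (1, 0, 3) = (4, 4, 8)
  proc-C needs (2, 2, 7) <= (4, 4, 8) -> finishes; pool += (0, 1, 1) = (4, 5, 9)
  proc-I needs (3, 5, 2) <= (4, 5, 9) -> finishes; pool += (2, 1, 2) = (6, 6, 11)


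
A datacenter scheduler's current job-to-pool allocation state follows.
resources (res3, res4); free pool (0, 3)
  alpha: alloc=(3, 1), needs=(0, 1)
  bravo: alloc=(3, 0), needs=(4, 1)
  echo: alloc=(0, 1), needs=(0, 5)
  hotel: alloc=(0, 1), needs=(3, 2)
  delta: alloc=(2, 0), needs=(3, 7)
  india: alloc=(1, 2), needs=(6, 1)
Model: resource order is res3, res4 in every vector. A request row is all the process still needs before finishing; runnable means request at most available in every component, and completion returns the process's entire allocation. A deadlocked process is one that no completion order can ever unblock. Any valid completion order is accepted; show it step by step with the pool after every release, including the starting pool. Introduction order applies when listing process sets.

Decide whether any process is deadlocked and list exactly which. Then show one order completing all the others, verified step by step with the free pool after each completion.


Deadlocked set: bravo, delta and india.
Key observation: after alpha, hotel, echo the pool peaks at (3, 6), and each blocked process is short somewhere: bravo on res3; delta on res4; india on res3.
One completion order for the rest: alpha, hotel, echo. Walking it through:
  pool = (0, 3)
  alpha: need (0, 1) fits (0, 3); releases (3, 1), pool now (3, 4)
  hotel: need (3, 2) fits (3, 4); releases (0, 1), pool now (3, 5)
  echo: need (0, 5) fits (3, 5); releases (0, 1), pool now (3, 6)
The stuck group stays short no matter what:
  blocked: bravo wants (4, 1), pool (3, 6) — not enough res3
  blocked: delta wants (3, 7), pool (3, 6) — not enough res4
  blocked: india wants (6, 1), pool (3, 6) — not enough res3


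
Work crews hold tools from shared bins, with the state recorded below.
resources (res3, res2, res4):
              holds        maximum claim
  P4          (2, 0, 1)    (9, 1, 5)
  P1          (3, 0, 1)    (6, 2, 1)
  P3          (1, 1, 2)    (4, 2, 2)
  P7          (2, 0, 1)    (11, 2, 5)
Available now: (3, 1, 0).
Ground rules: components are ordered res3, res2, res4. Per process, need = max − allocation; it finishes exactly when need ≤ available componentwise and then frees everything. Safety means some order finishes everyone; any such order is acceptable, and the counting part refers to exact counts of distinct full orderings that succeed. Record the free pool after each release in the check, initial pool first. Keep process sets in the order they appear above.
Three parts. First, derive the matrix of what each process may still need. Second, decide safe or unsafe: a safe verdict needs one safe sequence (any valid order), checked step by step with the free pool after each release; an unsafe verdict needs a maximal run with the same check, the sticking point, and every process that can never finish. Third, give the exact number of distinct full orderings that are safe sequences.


(1) Need matrix, components ordered res3, res2, res4:
  P4: (7, 1, 4)
  P1: (3, 2, 0)
  P3: (3, 1, 0)
  P7: (9, 2, 4)
(2) The state is UNSAFE.
Key observation: the pool after P3, P1 is (7, 2, 3); every surviving request exceeds it in res4, so progress ends there.
Going as far as possible: P3, P1; after that, nothing fits. Check, step by step:
  pool = (3, 1, 0)
  P3 needs (3, 1, 0) <= (3, 1, 0) -> finishes; pool += (1, 1, 2) = (4, 2, 2)
  P1 needs (3, 2, 0) <= (4, 2, 2) -> finishes; pool += (3, 0, 1) = (7, 2, 3)
  blocked: P4 wants (7, 1, 4), pool (7, 2, 3) — not enough res4
  blocked: P7 wants (9, 2, 4), pool (7, 2, 3) — not enough res3 and res4
Never able to finish: P4 and P7.
(3) Exactly 0 of the possible complete orderings are safe sequences.


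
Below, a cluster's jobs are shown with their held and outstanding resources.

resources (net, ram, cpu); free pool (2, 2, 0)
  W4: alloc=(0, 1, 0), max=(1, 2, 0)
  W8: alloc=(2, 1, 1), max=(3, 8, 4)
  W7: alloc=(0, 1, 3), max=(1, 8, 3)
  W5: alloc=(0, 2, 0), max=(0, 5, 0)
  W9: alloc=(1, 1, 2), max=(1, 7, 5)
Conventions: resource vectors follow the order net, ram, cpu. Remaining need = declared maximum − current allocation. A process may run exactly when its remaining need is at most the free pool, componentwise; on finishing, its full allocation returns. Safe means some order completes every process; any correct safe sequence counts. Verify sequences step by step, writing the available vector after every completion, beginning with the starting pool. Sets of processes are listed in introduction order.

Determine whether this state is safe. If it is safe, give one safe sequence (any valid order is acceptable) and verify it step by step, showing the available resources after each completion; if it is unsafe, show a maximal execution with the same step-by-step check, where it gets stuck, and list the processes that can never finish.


UNSAFE — no complete ordering exists.
Key observation: W4, W5 can finish, but then (2, 5, 0) is all there is, and the blocked group's ram demands exceed it.
A maximal execution: W4, W5 — then nothing else fits. Walking it through:
  pool = (2, 2, 0)
  W4: need (1, 1, 0) fits (2, 2, 0); releases (0, 1, 0), pool now (2, 3, 0)
  W5: need (0, 3, 0) fits (2, 3, 0); releases (0, 2, 0), pool now (2, 5, 0)
  blocked: W8 wants (1, 7, 3), pool (2, 5, 0) — not enough ram and cpu
  blocked: W7 wants (1, 7, 0), pool (2, 5, 0) — not enough ram
  blocked: W9 wants (0, 6, 3), pool (2, 5, 0) — not enough ram and cpu
Never able to finish: W8, W7 and W9.


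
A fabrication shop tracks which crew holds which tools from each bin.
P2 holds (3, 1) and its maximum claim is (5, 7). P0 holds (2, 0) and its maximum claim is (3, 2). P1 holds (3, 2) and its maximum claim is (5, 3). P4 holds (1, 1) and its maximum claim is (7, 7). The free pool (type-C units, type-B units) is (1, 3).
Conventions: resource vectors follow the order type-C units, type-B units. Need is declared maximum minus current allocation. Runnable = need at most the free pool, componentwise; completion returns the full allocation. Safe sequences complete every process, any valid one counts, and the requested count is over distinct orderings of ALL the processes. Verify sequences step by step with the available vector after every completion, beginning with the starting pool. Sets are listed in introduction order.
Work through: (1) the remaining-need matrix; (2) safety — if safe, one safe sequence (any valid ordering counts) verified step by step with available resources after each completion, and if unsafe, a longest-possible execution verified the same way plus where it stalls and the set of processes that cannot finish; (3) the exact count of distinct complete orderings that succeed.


(1) Outstanding need per process (order type-C units, type-B units):
  P2: (2, 6)
  P0: (1, 2)
  P1: (2, 1)
  P4: (6, 6)
(2) UNSAFE.
Key observation: once P0, P1 finish, the pool peaks at (6, 5) — and every remaining process still needs more type-B units than that.
The run P0, P1 cannot be extended any further. Walking it through:
  pool = (1, 3)
  P0 needs (1, 2) <= (1, 3) -> finishes; pool += (2, 0) = (3, 3)
  P1 needs (2, 1) <= (3, 3) -> finishes; pool += (3, 2) = (6, 5)
  blocked: P2 wants (2, 6), pool (6, 5) — not enough type-B units
  blocked: P4 wants (6, 6), pool (6, 5) — not enough type-B units
Permanently blocked: P2 and P4.
(3) Precisely 0 of the possible complete orderings are safe sequences.


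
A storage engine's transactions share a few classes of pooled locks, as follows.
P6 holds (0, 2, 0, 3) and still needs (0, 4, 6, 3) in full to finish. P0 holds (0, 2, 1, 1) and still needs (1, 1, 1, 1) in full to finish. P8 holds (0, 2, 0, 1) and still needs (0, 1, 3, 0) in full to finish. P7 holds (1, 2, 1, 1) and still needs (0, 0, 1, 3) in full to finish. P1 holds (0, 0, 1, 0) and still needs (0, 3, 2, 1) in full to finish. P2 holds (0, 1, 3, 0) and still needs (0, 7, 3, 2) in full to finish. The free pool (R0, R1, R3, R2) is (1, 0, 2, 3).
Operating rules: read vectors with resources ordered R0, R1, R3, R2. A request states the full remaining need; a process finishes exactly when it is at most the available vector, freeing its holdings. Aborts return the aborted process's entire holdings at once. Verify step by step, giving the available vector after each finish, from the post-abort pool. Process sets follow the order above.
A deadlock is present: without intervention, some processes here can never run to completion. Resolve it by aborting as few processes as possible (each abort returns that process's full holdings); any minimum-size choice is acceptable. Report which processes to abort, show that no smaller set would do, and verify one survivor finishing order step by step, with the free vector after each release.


The answer: abort P6.
Key observation: the deadlocked P2 becomes finishable only because P6 released (0, 2, 0, 3); it completes at step 5 below.
No smaller set exists: with zero aborts the deadlock remains.
The survivors complete as P7, P8, P0, P1, P2. Step-by-step check (starting from the post-abort pool):
  pool = (1, 2, 2, 6)
  run P7 (needs (0, 0, 1, 3), free (1, 2, 2, 6)); after release of (1, 2, 1, 1) the pool is (2, 4, 3, 7)
  run P8 (needs (0, 1, 3, 0), free (2, 4, 3, 7)); after release of (0, 2, 0, 1) the pool is (2, 6, 3, 8)
  run P0 (needs (1, 1, 1, 1), free (2, 6, 3, 8)); after release of (0, 2, 1, 1) the pool is (2, 8, 4, 9)
  run P1 (needs (0, 3, 2, 1), free (2, 8, 4, 9)); after release of (0, 0, 1, 0) the pool is (2, 8, 5, 9)
  run P2 (needs (0, 7, 3, 2), free (2, 8, 5, 9)); after release of (0, 1, 3, 0) the pool is (2, 9, 8, 9)


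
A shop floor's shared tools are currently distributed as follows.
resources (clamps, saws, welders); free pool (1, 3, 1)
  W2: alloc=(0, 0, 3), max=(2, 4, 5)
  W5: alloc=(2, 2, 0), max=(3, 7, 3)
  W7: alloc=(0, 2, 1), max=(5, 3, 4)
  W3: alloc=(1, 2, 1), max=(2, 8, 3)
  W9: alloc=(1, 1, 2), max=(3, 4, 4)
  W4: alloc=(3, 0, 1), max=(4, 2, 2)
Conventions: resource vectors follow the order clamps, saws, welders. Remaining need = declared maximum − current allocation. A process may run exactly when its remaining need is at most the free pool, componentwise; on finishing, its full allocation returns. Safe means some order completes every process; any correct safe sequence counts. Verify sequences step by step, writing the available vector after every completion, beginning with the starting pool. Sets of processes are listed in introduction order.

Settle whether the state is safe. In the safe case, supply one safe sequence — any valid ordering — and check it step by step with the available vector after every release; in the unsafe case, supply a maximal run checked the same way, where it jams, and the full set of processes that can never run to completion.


SAFE. One safe sequence: W4, W9, W2, W7, W5, W3.
Key observation: reading the order forward, W4 is the first process whose need (1, 2, 1) meets the free pool (1, 3, 1) exactly on a resource it requests.
Step-by-step check:
  pool = (1, 3, 1)
  W4 needs (1, 2, 1) <= (1, 3, 1) -> finishes; pool += (3, 0, 1) = (4, 3, 2)
  W9 needs (2, 3, 2) <= (4, 3, 2) -> finishes; pool += (1, 1, 2) = (5, 4, 4)
  W2 needs (2, 4, 2) <= (5, 4, 4) -> finishes; pool += (0, 0, 3) = (5, 4, 7)
  W7 needs (5, 1, 3) <= (5, 4, 7) -> finishes; pool += (0, 2, 1) = (5, 6, 8)
  W5 needs (1, 5, 3) <= (5, 6, 8) -> finishes; pool += (2, 2, 0) = (7, 8, 8)
  W3 needs (1, 6, 2) <= (7, 8, 8) -> finishes; pool += (1, 2, 1) = (8, 10, 9)


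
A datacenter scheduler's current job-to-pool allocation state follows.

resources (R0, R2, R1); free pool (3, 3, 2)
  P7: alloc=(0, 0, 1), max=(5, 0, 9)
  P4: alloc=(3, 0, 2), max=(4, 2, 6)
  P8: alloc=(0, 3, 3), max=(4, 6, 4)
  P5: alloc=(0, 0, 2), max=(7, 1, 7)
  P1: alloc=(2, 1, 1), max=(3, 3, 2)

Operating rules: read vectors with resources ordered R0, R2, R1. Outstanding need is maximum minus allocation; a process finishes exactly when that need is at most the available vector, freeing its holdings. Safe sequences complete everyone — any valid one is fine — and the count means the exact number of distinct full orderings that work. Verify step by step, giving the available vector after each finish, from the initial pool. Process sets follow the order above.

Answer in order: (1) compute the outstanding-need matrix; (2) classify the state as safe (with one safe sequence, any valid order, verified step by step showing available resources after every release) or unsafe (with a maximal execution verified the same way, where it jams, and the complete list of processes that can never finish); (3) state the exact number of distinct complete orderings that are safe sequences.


(1) Remaining need (order R0, R2, R1):
  P7: (5, 0, 8)
  P4: (1, 2, 4)
  P8: (4, 3, 1)
  P5: (7, 1, 5)
  P1: (1, 2, 1)
(2) SAFE, for example via the order P1, P8, P4, P7, P5.
Key observation: the order's first zero-slack moment is P7 ((5, 0, 8) needed, (8, 7, 8) free — a requested resource with nothing to spare).
Step-by-step check:
  pool = (3, 3, 2)
  run P1 (needs (1, 2, 1), free (3, 3, 2)); after release of (2, 1, 1) the pool is (5, 4, 3)
  run P8 (needs (4, 3, 1), free (5, 4, 3)); after release of (0, 3, 3) the pool is (5, 7, 6)
  run P4 (needs (1, 2, 4), free (5, 7, 6)); after release of (3, 0, 2) the pool is (8, 7, 8)
  run P7 (needs (5, 0, 8), free (8, 7, 8)); after release of (0, 0, 1) the pool is (8, 7, 9)
  run P5 (needs (7, 1, 5), free (8, 7, 9)); after release of (0, 0, 2) the pool is (8, 7, 11)
(3) Exactly 2 of the possible complete orderings are safe sequences.


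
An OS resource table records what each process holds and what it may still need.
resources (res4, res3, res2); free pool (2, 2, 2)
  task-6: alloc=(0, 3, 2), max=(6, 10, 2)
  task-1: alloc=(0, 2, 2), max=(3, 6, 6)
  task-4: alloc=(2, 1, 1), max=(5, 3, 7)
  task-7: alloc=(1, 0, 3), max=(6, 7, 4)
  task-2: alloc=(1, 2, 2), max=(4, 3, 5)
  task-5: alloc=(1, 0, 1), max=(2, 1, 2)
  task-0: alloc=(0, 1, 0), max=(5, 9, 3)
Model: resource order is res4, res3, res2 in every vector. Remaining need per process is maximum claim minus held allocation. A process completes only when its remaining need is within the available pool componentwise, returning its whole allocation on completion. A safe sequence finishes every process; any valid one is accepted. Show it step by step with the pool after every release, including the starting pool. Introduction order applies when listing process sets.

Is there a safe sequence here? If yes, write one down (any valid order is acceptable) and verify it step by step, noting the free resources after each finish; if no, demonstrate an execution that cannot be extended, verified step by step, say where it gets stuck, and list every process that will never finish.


SAFE, for example via the order task-5, task-2, task-1, task-4, task-6, task-7, task-0.
Key observation: the first exact fit in this order is task-2 — it needs (3, 1, 3) with (3, 2, 3) free, meeting a requested resource to the last unit.
Verifying each step:
  pool = (2, 2, 2)
  run task-5 (needs (1, 1, 1), free (2, 2, 2)); after release of (1, 0, 1) the pool is (3, 2, 3)
  run task-2 (needs (3, 1, 3), free (3, 2, 3)); after release of (1, 2, 2) the pool is (4, 4, 5)
  run task-1 (needs (3, 4, 4), free (4, 4, 5)); after release of (0, 2, 2) the pool is (4, 6, 7)
  run task-4 (needs (3, 2, 6), free (4, 6, 7)); after release of (2, 1, 1) the pool is (6, 7, 8)
  run task-6 (needs (6, 7, 0), free (6, 7, 8)); after release of (0, 3, 2) the pool is (6, 10, 10)
  run task-7 (needs (5, 7, 1), free (6, 10, 10)); after release of (1, 0, 3) the pool is (7, 10, 13)
  run task-0 (needs (5, 8, 3), free (7, 10, 13)); after release of (0, 1, 0) the pool is (7, 11, 13)


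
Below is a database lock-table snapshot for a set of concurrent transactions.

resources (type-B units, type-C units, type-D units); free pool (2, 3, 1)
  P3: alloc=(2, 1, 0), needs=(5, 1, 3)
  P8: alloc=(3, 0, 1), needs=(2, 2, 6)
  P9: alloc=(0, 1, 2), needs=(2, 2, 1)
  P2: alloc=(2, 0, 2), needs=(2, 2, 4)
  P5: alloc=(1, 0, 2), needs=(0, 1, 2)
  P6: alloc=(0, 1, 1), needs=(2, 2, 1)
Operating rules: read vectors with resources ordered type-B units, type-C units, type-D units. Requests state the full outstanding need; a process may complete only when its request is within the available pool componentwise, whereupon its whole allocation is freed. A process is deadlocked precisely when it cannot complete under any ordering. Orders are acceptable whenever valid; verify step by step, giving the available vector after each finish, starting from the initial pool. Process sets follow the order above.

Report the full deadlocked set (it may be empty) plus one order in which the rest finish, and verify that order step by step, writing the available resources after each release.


Nothing here is deadlocked.
Key observation: P6 fits the free pool immediately, and its release cascades until everyone finishes.
The rest can finish in the order P6, P9, P5, P2, P8, P3. Step-by-step check:
  pool = (2, 3, 1)
  run P6 (needs (2, 2, 1), free (2, 3, 1)); after release of (0, 1, 1) the pool is (2, 4, 2)
  run P9 (needs (2, 2, 1), free (2, 4, 2)); after release of (0, 1, 2) the pool is (2, 5, 4)
  run P5 (needs (0, 1, 2), free (2, 5, 4)); after release of (1, 0, 2) the pool is (3, 5, 6)
  run P2 (needs (2, 2, 4), free (3, 5, 6)); after release of (2, 0, 2) the pool is (5, 5, 8)
  run P8 (needs (2, 2, 6), free (5, 5, 8)); after release of (3, 0, 1) the pool is (8, 5, 9)
  run P3 (needs (5, 1, 3), free (8, 5, 9)); after release of (2, 1, 0) the pool is (10, 6, 9)


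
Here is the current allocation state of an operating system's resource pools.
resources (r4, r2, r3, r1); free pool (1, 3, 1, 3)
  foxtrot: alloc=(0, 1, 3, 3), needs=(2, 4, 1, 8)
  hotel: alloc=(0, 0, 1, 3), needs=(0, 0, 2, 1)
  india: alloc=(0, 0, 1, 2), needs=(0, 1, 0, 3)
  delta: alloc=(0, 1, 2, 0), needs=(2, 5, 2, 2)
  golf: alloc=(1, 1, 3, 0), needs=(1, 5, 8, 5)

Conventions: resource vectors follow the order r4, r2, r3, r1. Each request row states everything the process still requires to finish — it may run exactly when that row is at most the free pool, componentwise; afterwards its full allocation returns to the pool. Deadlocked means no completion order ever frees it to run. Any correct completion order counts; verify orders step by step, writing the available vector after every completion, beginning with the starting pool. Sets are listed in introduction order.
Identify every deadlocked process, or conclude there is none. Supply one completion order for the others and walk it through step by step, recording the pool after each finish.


Deadlocked set: foxtrot, delta and golf.
Key observation: once india, hotel finish, the pool peaks at (1, 3, 3, 8) — and every remaining process still needs more r2 than that.
A valid finishing order for the others: india, hotel. Check, step by step:
  pool = (1, 3, 1, 3)
  india needs (0, 1, 0, 3) <= (1, 3, 1, 3) -> finishes; pool += (0, 0, 1, 2) = (1, 3, 2, 5)
  hotel needs (0, 0, 2, 1) <= (1, 3, 2, 5) -> finishes; pool += (0, 0, 1, 3) = (1, 3, 3, 8)
The blocked processes can never fit:
  blocked: foxtrot wants (2, 4, 1, 8), pool (1, 3, 3, 8) — not enough r4 and r2
  blocked: delta wants (2, 5, 2, 2), pool (1, 3, 3, 8) — not enough r4 and r2
  blocked: golf wants (1, 5, 8, 5), pool (1, 3, 3, 8) — not enough r2 and r3


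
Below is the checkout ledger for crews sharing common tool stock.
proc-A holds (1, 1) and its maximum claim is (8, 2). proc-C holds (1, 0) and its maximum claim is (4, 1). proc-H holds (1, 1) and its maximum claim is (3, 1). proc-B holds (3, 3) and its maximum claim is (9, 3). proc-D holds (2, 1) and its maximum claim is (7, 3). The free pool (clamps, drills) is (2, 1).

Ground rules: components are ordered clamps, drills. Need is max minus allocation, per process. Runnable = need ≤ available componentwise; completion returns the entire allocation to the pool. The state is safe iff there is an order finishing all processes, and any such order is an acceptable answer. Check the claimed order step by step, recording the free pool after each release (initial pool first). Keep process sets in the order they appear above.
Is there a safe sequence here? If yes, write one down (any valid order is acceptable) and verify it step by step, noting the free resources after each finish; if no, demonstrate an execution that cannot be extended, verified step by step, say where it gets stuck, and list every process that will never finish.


The state is UNSAFE.
Key observation: even finishing proc-H, proc-C leaves just (4, 2) free — too little clamps for any of the remaining processes.
Going as far as possible: proc-H, proc-C; after that, nothing fits. Verifying each step:
  pool = (2, 1)
  run proc-H (needs (2, 0), free (2, 1)); after release of (1, 1) the pool is (3, 2)
  run proc-C (needs (3, 1), free (3, 2)); after release of (1, 0) the pool is (4, 2)
  blocked: proc-A wants (7, 1), pool (4, 2) — not enough clamps
  blocked: proc-B wants (6, 0), pool (4, 2) — not enough clamps
  blocked: proc-D wants (5, 2), pool (4, 2) — not enough clamps
Permanently blocked: proc-A, proc-B and proc-D.


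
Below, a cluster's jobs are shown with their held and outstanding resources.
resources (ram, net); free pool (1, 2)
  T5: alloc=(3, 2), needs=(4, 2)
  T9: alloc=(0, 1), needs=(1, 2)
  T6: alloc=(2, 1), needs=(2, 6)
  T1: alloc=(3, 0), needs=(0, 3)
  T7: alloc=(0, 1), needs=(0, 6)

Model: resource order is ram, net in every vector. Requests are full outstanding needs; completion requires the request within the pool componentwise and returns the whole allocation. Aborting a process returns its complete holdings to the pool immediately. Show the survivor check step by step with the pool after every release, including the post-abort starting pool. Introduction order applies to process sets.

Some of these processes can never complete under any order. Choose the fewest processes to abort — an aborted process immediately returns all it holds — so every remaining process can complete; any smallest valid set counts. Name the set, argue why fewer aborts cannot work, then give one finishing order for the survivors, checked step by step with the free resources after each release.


Minimum abort set: T6.
Key observation: T7 was stuck for good until T6 gave back (2, 1); in the order shown it finishes at step 4.
Minimality: the empty abort set fails — the state is deadlocked as it stands.
Survivors finish in the order: T1, T9, T5, T7. Check, step by step (pool after the aborts first):
  pool = (3, 3)
  T1: need (0, 3) fits (3, 3); releases (3, 0), pool now (6, 3)
  T9: need (1, 2) fits (6, 3); releases (0, 1), pool now (6, 4)
  T5: need (4, 2) fits (6, 4); releases (3, 2), pool now (9, 6)
  T7: need (0, 6) fits (9, 6); releases (0, 1), pool now (9, 7)


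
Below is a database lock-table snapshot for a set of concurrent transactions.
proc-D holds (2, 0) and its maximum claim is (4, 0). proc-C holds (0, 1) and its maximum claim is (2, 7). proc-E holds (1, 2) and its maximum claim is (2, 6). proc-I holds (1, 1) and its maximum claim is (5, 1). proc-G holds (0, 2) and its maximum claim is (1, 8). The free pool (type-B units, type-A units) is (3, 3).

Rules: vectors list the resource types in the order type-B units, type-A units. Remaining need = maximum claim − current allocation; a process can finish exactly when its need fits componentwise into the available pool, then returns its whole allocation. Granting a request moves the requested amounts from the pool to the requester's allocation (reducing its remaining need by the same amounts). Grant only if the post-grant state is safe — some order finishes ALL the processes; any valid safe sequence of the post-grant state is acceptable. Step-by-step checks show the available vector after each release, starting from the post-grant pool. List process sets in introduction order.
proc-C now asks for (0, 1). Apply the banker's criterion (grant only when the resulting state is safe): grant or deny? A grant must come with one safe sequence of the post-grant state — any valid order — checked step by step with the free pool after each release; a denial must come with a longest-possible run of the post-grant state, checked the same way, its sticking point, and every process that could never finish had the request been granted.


DENY: after the grant no complete ordering would exist.
Key observation: no order helps: past proc-D, proc-I, the free pool tops out at (6, 3), below what each blocked process needs in type-A units.
On the post-grant state, proc-D, proc-I is a maximal run — nothing extends it. Step-by-step check:
  pool = (3, 2)
  run proc-D (needs (2, 0), free (3, 2)); after release of (2, 0) the pool is (5, 2)
  run proc-I (needs (4, 0), free (5, 2)); after release of (1, 1) the pool is (6, 3)
  blocked: proc-C wants (2, 5), pool (6, 3) — not enough type-A units
  blocked: proc-E wants (1, 4), pool (6, 3) — not enough type-A units
  blocked: proc-G wants (1, 6), pool (6, 3) — not enough type-A units
Had the request been granted, proc-C, proc-E and proc-G could never finish.


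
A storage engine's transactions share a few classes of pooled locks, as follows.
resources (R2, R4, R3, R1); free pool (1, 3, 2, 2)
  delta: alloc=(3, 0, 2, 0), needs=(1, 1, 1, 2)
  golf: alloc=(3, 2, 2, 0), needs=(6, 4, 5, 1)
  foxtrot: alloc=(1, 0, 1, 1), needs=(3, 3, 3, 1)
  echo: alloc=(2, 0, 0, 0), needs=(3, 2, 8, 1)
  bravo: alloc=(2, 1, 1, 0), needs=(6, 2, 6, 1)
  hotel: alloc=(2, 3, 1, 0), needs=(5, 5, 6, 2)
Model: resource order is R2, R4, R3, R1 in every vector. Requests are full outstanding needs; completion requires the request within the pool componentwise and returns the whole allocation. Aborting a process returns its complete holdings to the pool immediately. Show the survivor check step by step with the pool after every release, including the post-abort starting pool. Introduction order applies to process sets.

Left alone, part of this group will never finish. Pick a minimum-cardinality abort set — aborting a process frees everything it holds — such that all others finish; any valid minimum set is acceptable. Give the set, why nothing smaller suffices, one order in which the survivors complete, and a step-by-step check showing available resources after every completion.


Minimum abort set: golf.
Key observation: bravo could never have finished before the abort; with (3, 2, 2, 0) returned by golf, it fits at step 2.
No smaller set exists: with zero aborts the deadlock remains.
One survivor order: delta, bravo, hotel, echo, foxtrot. Verifying each step (post-abort pool first):
  pool = (4, 5, 4, 2)
  run delta (needs (1, 1, 1, 2), free (4, 5, 4, 2)); after release of (3, 0, 2, 0) the pool is (7, 5, 6, 2)
  run bravo (needs (6, 2, 6, 1), free (7, 5, 6, 2)); after release of (2, 1, 1, 0) the pool is (9, 6, 7, 2)
  run hotel (needs (5, 5, 6, 2), free (9, 6, 7, 2)); after release of (2, 3, 1, 0) the pool is (11, 9, 8, 2)
  run echo (needs (3, 2, 8, 1), free (11, 9, 8, 2)); after release of (2, 0, 0, 0) the pool is (13, 9, 8, 2)
  run foxtrot (needs (3, 3, 3, 1), free (13, 9, 8, 2)); after release of (1, 0, 1, 1) the pool is (14, 9, 9, 3)


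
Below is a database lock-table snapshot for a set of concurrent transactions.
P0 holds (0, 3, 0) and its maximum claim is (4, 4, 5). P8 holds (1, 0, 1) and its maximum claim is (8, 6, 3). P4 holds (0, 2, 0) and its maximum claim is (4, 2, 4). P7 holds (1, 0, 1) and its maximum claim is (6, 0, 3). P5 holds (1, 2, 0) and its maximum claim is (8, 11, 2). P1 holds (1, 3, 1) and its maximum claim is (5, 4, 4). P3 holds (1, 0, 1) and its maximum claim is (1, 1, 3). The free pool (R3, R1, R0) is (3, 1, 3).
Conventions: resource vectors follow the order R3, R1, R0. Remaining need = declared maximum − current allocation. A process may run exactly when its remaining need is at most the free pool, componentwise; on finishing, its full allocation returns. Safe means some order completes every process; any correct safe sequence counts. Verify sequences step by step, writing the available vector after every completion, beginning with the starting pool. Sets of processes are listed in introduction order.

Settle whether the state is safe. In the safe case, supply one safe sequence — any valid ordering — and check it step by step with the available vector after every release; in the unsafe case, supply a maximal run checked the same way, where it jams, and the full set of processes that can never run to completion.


The state is UNSAFE.
Key observation: P3, P1, P4, P0, P7 can finish, but then (6, 9, 6) is all there is, and the blocked group's R3 demands exceed it.
Going as far as possible: P3, P1, P4, P0, P7; after that, nothing fits. Verifying each step:
  pool = (3, 1, 3)
  P3: need (0, 1, 2) fits (3, 1, 3); releases (1, 0, 1), pool now (4, 1, 4)
  P1: need (4, 1, 3) fits (4, 1, 4); releases (1, 3, 1), pool now (5, 4, 5)
  P4: need (4, 0, 4) fits (5, 4, 5); releases (0, 2, 0), pool now (5, 6, 5)
  P0: need (4, 1, 5) fits (5, 6, 5); releases (0, 3, 0), pool now (5, 9, 5)
  P7: need (5, 0, 2) fits (5, 9, 5); releases (1, 0, 1), pool now (6, 9, 6)
  P8 cannot run: need (7, 6, 2) vs free (6, 9, 6) (insufficient R3)
  P5 cannot run: need (7, 9, 2) vs free (6, 9, 6) (insufficient R3)
Permanently blocked: P8 and P5.


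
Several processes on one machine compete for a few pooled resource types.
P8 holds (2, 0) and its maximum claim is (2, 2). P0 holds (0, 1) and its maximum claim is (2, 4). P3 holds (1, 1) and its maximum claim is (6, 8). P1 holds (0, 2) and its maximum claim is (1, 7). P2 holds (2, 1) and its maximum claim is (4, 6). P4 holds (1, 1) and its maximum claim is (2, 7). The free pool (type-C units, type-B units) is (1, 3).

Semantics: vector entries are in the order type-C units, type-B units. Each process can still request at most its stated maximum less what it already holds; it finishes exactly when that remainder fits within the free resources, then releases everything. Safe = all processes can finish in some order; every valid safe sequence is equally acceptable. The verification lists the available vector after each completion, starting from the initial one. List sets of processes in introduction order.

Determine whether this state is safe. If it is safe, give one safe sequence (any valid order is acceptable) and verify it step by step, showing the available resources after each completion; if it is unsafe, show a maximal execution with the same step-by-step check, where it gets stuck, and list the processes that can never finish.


UNSAFE.
Key observation: the wall is type-B units: completing P8, P0 brings the pool only to (3, 4), and all the rest need more.
A maximal execution: P8, P0 — then nothing else fits. Step-by-step check:
  pool = (1, 3)
  run P8 (needs (0, 2), free (1, 3)); after release of (2, 0) the pool is (3, 3)
  run P0 (needs (2, 3), free (3, 3)); after release of (0, 1) the pool is (3, 4)
  P3 still needs (5, 7) but only (3, 4) is free — short on type-C units and type-B units
  P1 still needs (1, 5) but only (3, 4) is free — short on type-B units
  P2 still needs (2, 5) but only (3, 4) is free — short on type-B units
  P4 still needs (1, 6) but only (3, 4) is free — short on type-B units
Processes that can never finish: P3, P1, P2 and P4.


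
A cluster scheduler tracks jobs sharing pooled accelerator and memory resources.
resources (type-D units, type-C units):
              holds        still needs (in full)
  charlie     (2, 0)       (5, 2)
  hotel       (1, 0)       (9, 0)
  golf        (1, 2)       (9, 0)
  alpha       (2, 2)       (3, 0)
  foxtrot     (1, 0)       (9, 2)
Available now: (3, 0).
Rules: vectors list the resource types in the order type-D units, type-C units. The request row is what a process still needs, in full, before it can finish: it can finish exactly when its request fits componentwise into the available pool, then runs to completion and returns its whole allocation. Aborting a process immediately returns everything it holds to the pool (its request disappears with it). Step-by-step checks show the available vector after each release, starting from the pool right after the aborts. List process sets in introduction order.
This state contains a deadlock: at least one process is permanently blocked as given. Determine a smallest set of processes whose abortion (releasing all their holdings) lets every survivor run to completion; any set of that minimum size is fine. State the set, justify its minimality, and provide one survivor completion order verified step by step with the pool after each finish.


Abort golf and foxtrot.
Key observation: hotel was stuck for good until golf and foxtrot gave back (2, 2); in the order shown it finishes at step 3.
Minimality, checking each single-abort alternative: charlie alone leaves hotel blocked (short on type-D units); hotel alone leaves golf blocked (short on type-D units); golf alone leaves hotel blocked (short on type-D units); alpha alone leaves hotel blocked (short on type-D units); foxtrot alone leaves hotel blocked (short on type-D units).
The survivors complete as charlie, alpha, hotel. Step-by-step check (starting from the post-abort pool):
  pool = (5, 2)
  charlie: need (5, 2) fits (5, 2); releases (2, 0), pool now (7, 2)
  alpha: need (3, 0) fits (7, 2); releases (2, 2), pool now (9, 4)
  hotel: need (9, 0) fits (9, 4); releases (1, 0), pool now (10, 4)


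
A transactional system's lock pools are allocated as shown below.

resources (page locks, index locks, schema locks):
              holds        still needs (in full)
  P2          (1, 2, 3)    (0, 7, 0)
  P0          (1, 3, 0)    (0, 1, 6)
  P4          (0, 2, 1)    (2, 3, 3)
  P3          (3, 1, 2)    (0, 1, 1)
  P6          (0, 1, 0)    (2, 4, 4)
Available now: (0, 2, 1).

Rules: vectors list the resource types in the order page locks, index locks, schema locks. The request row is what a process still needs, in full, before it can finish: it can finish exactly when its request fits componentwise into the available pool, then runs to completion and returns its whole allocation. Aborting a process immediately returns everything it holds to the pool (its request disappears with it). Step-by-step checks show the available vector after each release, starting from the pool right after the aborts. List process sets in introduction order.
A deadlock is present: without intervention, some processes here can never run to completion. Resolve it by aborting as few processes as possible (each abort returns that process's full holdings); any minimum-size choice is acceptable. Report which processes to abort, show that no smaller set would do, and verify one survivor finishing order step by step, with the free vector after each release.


The answer: abort P2.
Key observation: P0 could never have finished before the abort; with (1, 2, 3) returned by P2, it fits at step 3.
Why nothing smaller works: aborting no one leaves the state deadlocked as given.
One survivor order: P3, P4, P0, P6. Verifying each step (post-abort pool first):
  pool = (1, 4, 4)
  P3: need (0, 1, 1) fits (1, 4, 4); releases (3, 1, 2), pool now (4, 5, 6)
  P4: need (2, 3, 3) fits (4, 5, 6); releases (0, 2, 1), pool now (4, 7, 7)
  P0: need (0, 1, 6) fits (4, 7, 7); releases (1, 3, 0), pool now (5, 10, 7)
  P6: need (2, 4, 4) fits (5, 10, 7); releases (0, 1, 0), pool now (5, 11, 7)


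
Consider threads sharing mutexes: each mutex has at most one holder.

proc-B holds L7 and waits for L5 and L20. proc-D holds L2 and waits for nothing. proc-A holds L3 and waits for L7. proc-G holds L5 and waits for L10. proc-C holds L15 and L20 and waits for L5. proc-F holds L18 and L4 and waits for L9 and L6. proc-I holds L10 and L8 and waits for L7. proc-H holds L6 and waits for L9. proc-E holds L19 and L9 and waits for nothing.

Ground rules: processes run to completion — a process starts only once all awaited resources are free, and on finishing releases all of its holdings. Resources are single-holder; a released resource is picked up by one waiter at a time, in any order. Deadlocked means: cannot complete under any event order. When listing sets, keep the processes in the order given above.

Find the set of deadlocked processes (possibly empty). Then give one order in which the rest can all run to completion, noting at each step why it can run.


The deadlocked set is proc-B, proc-A, proc-G, proc-C and proc-I.
Key observation: the knot is the closed ring of waits proc-B -> proc-G -> proc-I -> proc-B; proc-C is caught in further circular waits and proc-A waits into the deadlock from upstream.
One completion order for the rest: proc-E, proc-H, proc-D, proc-F.
Check, step by step:
  proc-E waits on nothing -> runs at once and releases L19 and L9
  proc-H: everything it awaited (L9) is free; runs, freeing L6
  proc-D waits on nothing -> runs at once and releases L2
  proc-F: everything it awaited (L9 and L6) is free; runs, freeing L18 and L4


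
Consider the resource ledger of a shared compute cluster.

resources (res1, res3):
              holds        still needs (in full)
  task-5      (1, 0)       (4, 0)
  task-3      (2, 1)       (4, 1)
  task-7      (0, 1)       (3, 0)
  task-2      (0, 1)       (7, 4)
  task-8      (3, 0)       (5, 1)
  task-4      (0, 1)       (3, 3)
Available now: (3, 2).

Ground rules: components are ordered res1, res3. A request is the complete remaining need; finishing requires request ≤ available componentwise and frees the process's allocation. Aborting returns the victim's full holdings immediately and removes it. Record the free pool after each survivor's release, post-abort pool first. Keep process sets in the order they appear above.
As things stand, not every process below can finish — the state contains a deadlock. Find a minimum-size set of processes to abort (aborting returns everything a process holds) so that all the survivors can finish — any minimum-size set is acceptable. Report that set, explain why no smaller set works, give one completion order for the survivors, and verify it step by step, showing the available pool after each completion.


Abort task-3.
Key observation: no ordering could ever have run task-8 before the abort of task-3; with (2, 1) back in the pool it fits at step 2.
Minimality: the empty abort set fails — the state is deadlocked as it stands.
The survivors complete as task-7, task-8, task-2, task-4, task-5. Step-by-step check (starting from the post-abort pool):
  pool = (5, 3)
  task-7: need (3, 0) fits (5, 3); releases (0, 1), pool now (5, 4)
  task-8: need (5, 1) fits (5, 4); releases (3, 0), pool now (8, 4)
  task-2: need (7, 4) fits (8, 4); releases (0, 1), pool now (8, 5)
  task-4: need (3, 3) fits (8, 5); releases (0, 1), pool now (8, 6)
  task-5: need (4, 0) fits (8, 6); releases (1, 0), pool now (9, 6)
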